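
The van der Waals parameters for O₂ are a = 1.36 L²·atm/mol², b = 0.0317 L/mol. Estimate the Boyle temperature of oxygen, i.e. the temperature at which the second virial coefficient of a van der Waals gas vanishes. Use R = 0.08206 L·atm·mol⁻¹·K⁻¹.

For a van der Waals gas the second virial coefficient B₂ = b − a/(RT) vanishes at T_B = a/(Rb).
T_B = 1.36/(0.08206×0.0317) = 1.36/0.0026013 = 522.8 K

T_B ≈ 522.8 K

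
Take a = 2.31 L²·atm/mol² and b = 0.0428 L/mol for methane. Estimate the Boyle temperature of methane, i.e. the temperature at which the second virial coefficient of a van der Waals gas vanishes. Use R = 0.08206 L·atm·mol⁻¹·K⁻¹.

For a van der Waals gas the second virial coefficient B₂ = b − a/(RT) vanishes at T_B = a/(Rb).
T_B = 2.31/(0.08206×0.0428) = 2.31/0.0035122 = 657.7 K

T_B ≈ 657.7 K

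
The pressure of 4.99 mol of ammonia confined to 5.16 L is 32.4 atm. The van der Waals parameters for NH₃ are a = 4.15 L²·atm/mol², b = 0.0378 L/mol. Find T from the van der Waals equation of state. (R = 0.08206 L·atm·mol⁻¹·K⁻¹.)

T ≈ 440.5 K

T = (P + a n²/V²)(V − nb)/(nR)
P + a n²/V² = 32.4 + (4.15)(4.99)²/(5.16)² = 36.281 atm
V − nb = 5.16 − (4.99)(0.0378) = 4.9714 L
T = (36.281)(4.9714)/((4.99)(0.08206)) = 440.5 K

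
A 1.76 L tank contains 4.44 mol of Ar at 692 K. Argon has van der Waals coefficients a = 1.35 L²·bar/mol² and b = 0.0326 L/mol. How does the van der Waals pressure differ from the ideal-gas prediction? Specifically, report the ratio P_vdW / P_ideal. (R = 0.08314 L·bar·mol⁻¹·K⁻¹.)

P_vdW / P_ideal ≈ 1.030

Ideal: P_ideal = nRT/V = (4.44)(0.08314)(692)/1.76 = 145.140 bar
vdW: P = nRT/(V − nb) − a n²/V² = 255.446/1.61526 − 26.6134/3.09760 = 158.145 − 8.59162 = 149.553 bar
Ratio = 149.553/145.140 = 1.030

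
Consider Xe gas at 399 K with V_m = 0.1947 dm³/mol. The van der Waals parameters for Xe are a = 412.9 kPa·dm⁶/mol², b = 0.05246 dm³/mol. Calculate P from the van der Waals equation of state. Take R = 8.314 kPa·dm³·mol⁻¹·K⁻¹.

P = RT/(V_m − b) − a/V_m²
RT/(V_m − b) = (8.314)(399)/(0.1947 − 0.05246) = 3317.3/0.14224 = 23322 kPa
a/V_m² = 412.9/(0.1947)² = 10892 kPa
P = 23322 − 10892 = 12430 kPa

P ≈ 12430 kPa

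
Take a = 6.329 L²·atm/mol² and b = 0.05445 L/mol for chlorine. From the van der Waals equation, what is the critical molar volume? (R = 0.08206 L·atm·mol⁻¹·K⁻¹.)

V_m,c ≈ 0.1634 L/mol

For a van der Waals gas, V_m,c = 3b.
V_m,c = 3×0.05445 = 0.1634 L/mol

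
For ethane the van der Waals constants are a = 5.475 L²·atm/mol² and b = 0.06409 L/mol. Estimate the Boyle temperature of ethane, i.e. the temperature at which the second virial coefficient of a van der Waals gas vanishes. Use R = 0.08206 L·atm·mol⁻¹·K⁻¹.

For a van der Waals gas the second virial coefficient B₂ = b − a/(RT) vanishes at T_B = a/(Rb).
T_B = 5.475/(0.08206×0.06409) = 5.475/0.0052592 = 1041 K

T_B ≈ 1041 K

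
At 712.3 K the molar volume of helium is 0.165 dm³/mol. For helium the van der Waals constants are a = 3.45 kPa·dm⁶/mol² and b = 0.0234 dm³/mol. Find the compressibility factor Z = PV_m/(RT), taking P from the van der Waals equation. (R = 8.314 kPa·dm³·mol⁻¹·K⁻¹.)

Z ≈ 1.162

P = RT/(V_m − b) − a/V_m² = (8.314)(712.3)/(0.165 − 0.0234) − 3.45/(0.165)²
  = 5922.1/0.14160 − 126.72 = 41823 − 126.72 = 41696 kPa
Z = PV_m/(RT) = (41696)(0.165)/((8.314)(712.3)) = 6879.8/5922.1 = 1.162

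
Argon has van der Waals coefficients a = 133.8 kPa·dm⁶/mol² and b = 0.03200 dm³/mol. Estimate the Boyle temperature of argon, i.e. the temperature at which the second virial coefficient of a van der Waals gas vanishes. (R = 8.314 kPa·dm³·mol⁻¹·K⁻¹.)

For a van der Waals gas the second virial coefficient B₂ = b − a/(RT) vanishes at T_B = a/(Rb).
T_B = 133.8/(8.314×0.03200) = 133.8/0.26605 = 502.9 K

T_B ≈ 502.9 K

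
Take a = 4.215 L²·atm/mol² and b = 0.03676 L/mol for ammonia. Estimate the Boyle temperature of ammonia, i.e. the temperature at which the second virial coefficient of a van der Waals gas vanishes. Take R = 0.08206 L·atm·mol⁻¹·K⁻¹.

For a van der Waals gas the second virial coefficient B₂ = b − a/(RT) vanishes at T_B = a/(Rb).
T_B = 4.215/(0.08206×0.03676) = 4.215/0.0030165 = 1397 K

T_B ≈ 1397 K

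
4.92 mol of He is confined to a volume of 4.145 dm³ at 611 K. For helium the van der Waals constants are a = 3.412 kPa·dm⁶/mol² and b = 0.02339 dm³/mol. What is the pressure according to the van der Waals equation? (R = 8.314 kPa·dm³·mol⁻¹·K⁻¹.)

P ≈ 6197 kPa

P = nRT/(V − nb) − a n²/V²
nRT/(V − nb) = (4.92)(8.314)(611)/(4.145 − 4.92×0.02339) = 24993/4.0299 = 6201.9 kPa
a n²/V² = (3.412)(4.92)²/(4.145)² = 4.8072 kPa
P = 6201.9 − 4.8072 = 6197 kPa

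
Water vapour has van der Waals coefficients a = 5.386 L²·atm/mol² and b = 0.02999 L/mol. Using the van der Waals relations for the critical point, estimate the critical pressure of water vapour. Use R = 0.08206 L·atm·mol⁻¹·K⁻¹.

For a van der Waals gas, P_c = a/(27b²).
P_c = 5.386/(27×(0.02999)²) = 5.386/0.024284 = 221.8 atm

P_c ≈ 221.8 atm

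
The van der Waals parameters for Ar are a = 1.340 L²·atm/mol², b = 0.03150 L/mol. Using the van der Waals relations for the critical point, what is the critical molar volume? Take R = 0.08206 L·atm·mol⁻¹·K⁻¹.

For a van der Waals gas, V_m,c = 3b.
V_m,c = 3×0.03150 = 0.09450 L/mol

V_m,c ≈ 0.09450 L/mol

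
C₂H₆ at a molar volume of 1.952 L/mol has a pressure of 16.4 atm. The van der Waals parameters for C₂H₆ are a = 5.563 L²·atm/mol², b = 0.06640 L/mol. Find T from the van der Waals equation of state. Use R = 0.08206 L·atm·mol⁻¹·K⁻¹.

T = (P + a/V_m²)(V_m − b)/R
P + a/V_m² = 16.4 + 5.563/(1.952)² = 17.860 atm
V_m − b = 1.952 − 0.06640 = 1.8856 L/mol
T = (17.860)(1.8856)/0.08206 = 410.4 K

T ≈ 410.4 K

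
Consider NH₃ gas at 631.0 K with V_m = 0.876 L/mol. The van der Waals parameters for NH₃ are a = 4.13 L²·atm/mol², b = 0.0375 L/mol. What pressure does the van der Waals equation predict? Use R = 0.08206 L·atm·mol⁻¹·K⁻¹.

P ≈ 56.37 atm

P = RT/(V_m − b) − a/V_m²
RT/(V_m − b) = (0.08206)(631.0)/(0.876 − 0.0375) = 51.780/0.83850 = 61.753 atm
a/V_m² = 4.13/(0.876)² = 5.3820 atm
P = 61.753 − 5.3820 = 56.37 atm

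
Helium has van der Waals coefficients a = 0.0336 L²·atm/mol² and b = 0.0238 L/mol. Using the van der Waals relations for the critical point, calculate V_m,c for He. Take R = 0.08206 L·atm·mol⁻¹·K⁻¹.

For a van der Waals gas, V_m,c = 3b.
V_m,c = 3×0.0238 = 0.07140 L/mol

V_m,c ≈ 0.07140 L/mol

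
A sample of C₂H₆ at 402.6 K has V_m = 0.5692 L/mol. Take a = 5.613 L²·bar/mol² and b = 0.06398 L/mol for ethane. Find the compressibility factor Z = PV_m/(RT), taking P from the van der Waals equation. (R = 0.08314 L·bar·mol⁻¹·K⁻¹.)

P = RT/(V_m − b) − a/V_m² = (0.08314)(402.6)/(0.5692 − 0.06398) − 5.613/(0.5692)²
  = 33.472/0.50522 − 17.325 = 66.252 − 17.325 = 48.927 bar
Z = PV_m/(RT) = (48.927)(0.5692)/((0.08314)(402.6)) = 27.849/33.472 = 0.8320

Z ≈ 0.8320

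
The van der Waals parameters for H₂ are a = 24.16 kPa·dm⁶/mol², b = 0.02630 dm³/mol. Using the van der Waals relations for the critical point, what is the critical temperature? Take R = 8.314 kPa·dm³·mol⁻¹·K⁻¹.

For a van der Waals gas, T_c = 8a/(27Rb).
T_c = 8×24.16/(27×8.314×0.02630) = 193.28/5.9038 = 32.74 K

T_c ≈ 32.74 K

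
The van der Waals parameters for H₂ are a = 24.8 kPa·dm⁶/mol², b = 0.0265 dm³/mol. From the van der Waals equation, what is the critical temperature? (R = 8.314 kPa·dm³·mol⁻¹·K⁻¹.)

T_c ≈ 33.35 K

For a van der Waals gas, T_c = 8a/(27Rb).
T_c = 8×24.8/(27×8.314×0.0265) = 198.40/5.9487 = 33.35 K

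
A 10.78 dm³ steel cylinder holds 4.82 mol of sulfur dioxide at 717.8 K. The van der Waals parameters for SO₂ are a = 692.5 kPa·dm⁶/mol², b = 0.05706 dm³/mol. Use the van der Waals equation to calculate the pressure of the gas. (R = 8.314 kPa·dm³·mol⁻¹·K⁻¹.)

P = nRT/(V − nb) − a n²/V²
nRT/(V − nb) = (4.82)(8.314)(717.8)/(10.78 − 4.82×0.05706) = 28765/10.505 = 2738.2 kPa
a n²/V² = (692.5)(4.82)²/(10.78)² = 138.44 kPa
P = 2738.2 − 138.44 = 2600 kPa

P ≈ 2600 kPa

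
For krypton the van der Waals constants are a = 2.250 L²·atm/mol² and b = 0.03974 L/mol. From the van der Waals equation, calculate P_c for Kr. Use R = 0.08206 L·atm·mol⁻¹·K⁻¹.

For a van der Waals gas, P_c = a/(27b²).
P_c = 2.250/(27×(0.03974)²) = 2.250/0.042640 = 52.77 atm

P_c ≈ 52.77 atm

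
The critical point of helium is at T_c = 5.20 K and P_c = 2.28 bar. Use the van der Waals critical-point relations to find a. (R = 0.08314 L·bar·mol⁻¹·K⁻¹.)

a ≈ 0.03458 L²·bar/mol²

From T_c = 8a/(27Rb) and P_c = a/(27b²): a = 27 R² T_c²/(64 P_c).
a = 27×(0.08314)²×(5.20)²/(64×2.28) = 5.0465/145.92 = 0.03458 L²·bar/mol²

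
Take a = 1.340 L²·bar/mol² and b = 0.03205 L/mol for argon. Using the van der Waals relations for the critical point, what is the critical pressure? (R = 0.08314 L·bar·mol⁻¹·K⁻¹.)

P_c ≈ 48.32 bar

For a van der Waals gas, P_c = a/(27b²).
P_c = 1.340/(27×(0.03205)²) = 1.340/0.027734 = 48.32 bar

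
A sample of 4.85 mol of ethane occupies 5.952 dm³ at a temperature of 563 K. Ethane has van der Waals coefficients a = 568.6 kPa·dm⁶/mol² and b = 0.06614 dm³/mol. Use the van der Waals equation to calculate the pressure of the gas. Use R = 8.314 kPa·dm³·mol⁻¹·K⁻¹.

P ≈ 3654 kPa

P = nRT/(V − nb) − a n²/V²
nRT/(V − nb) = (4.85)(8.314)(563)/(5.952 − 4.85×0.06614) = 22702/5.6312 = 4031.5 kPa
a n²/V² = (568.6)(4.85)²/(5.952)² = 377.54 kPa
P = 4031.5 − 377.54 = 3654 kPa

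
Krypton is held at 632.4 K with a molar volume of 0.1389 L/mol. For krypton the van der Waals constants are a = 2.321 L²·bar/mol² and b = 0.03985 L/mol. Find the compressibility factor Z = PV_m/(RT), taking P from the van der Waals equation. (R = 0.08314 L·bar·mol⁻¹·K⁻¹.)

P = RT/(V_m − b) − a/V_m² = (0.08314)(632.4)/(0.1389 − 0.03985) − 2.321/(0.1389)²
  = 52.578/0.099050 − 120.30 = 530.82 − 120.30 = 410.52 bar
Z = PV_m/(RT) = (410.52)(0.1389)/((0.08314)(632.4)) = 57.021/52.578 = 1.085

Z ≈ 1.085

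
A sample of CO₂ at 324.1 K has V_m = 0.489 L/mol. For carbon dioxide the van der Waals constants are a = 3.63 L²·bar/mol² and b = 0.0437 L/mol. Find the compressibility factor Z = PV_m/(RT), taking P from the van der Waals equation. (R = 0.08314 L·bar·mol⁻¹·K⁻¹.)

Z ≈ 0.8226

P = RT/(V_m − b) − a/V_m² = (0.08314)(324.1)/(0.489 − 0.0437) − 3.63/(0.489)²
  = 26.946/0.44530 − 15.181 = 60.512 − 15.181 = 45.331 bar
Z = PV_m/(RT) = (45.331)(0.489)/((0.08314)(324.1)) = 22.167/26.946 = 0.8226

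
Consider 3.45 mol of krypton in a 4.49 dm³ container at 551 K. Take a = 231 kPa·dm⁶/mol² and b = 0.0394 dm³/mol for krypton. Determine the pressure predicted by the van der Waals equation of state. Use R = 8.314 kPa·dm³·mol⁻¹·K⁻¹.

P = nRT/(V − nb) − a n²/V²
nRT/(V − nb) = (3.45)(8.314)(551)/(4.49 − 3.45×0.0394) = 15804/4.3541 = 3629.7 kPa
a n²/V² = (231)(3.45)²/(4.49)² = 136.38 kPa
P = 3629.7 − 136.38 = 3493 kPa

P ≈ 3493 kPa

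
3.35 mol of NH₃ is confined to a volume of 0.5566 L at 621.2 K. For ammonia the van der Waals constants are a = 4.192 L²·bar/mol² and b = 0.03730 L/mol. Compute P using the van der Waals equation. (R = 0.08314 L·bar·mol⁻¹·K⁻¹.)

P ≈ 249.0 bar

P = nRT/(V − nb) − a n²/V²
nRT/(V − nb) = (3.35)(0.08314)(621.2)/(0.5566 − 3.35×0.03730) = 173.02/0.43165 = 400.83 bar
a n²/V² = (4.192)(3.35)²/(0.5566)² = 151.85 bar
P = 400.83 − 151.85 = 249.0 bar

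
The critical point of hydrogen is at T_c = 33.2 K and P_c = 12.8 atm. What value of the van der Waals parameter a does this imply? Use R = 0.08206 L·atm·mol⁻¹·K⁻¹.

a ≈ 0.2446 L²·atm/mol²

From T_c = 8a/(27Rb) and P_c = a/(27b²): a = 27 R² T_c²/(64 P_c).
a = 27×(0.08206)²×(33.2)²/(64×12.8) = 200.40/819.20 = 0.2446 L²·atm/mol²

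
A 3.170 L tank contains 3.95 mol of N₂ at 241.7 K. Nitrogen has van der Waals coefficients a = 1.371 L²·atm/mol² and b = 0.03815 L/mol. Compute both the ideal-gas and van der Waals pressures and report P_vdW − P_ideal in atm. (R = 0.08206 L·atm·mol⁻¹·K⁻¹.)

ΔP ≈ -0.895 atm

Ideal: P_ideal = nRT/V = (3.95)(0.08206)(241.7)/3.170 = 24.7142 atm
vdW: P = nRT/(V − nb) − a n²/V² = 78.3439/3.01931 − 21.3910/10.0489 = 25.9476 − 2.12869 = 23.8189 atm
ΔP = 23.8189 − 24.7142 = -0.895 atm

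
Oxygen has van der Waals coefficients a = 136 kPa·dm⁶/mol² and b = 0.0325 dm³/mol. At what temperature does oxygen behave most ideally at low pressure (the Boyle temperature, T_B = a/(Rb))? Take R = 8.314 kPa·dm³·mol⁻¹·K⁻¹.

T_B ≈ 503.3 K

For a van der Waals gas the second virial coefficient B₂ = b − a/(RT) vanishes at T_B = a/(Rb).
T_B = 136/(8.314×0.0325) = 136/0.27021 = 503.3 K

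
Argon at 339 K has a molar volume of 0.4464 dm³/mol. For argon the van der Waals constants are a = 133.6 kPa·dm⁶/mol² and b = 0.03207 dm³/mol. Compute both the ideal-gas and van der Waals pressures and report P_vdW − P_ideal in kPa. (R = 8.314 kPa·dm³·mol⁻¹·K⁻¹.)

ΔP ≈ -181.7 kPa

Ideal: P_ideal = RT/V_m = (8.314)(339)/0.4464 = 6313.72 kPa
vdW: P = RT/(V_m − b) − a/V_m² = 2818.45/0.414330 − 133.6/0.199273 = 6802.43 − 670.437 = 6131.99 kPa
ΔP = 6131.99 − 6313.72 = -181.7 kPa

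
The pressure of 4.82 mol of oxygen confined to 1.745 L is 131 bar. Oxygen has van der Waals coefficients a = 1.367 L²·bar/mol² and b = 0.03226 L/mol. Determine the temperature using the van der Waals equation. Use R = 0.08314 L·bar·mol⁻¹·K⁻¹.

T = (P + a n²/V²)(V − nb)/(nR)
P + a n²/V² = 131 + (1.367)(4.82)²/(1.745)² = 141.43 bar
V − nb = 1.745 − (4.82)(0.03226) = 1.5895 L
T = (141.43)(1.5895)/((4.82)(0.08314)) = 561.0 K

T ≈ 561.0 K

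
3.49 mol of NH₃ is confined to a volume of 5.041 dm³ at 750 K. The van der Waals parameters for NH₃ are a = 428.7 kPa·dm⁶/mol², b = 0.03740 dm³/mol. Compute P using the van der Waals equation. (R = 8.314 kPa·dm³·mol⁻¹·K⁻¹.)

P ≈ 4226 kPa

P = nRT/(V − nb) − a n²/V²
nRT/(V − nb) = (3.49)(8.314)(750)/(5.041 − 3.49×0.03740) = 21762/4.9105 = 4431.7 kPa
a n²/V² = (428.7)(3.49)²/(5.041)² = 205.48 kPa
P = 4431.7 − 205.48 = 4226 kPa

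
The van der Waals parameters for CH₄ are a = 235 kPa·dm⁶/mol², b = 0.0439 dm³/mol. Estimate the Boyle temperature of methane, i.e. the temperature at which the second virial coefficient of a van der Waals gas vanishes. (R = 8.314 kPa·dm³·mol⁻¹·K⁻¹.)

For a van der Waals gas the second virial coefficient B₂ = b − a/(RT) vanishes at T_B = a/(Rb).
T_B = 235/(8.314×0.0439) = 235/0.36498 = 643.9 K

T_B ≈ 643.9 K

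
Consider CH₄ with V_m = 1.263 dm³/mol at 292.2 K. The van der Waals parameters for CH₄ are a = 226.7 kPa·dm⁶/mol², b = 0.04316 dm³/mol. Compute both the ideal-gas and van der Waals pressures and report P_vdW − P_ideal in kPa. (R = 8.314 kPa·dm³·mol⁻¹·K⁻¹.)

Ideal: P_ideal = RT/V_m = (8.314)(292.2)/1.263 = 1923.48 kPa
vdW: P = RT/(V_m − b) − a/V_m² = 2429.35/1.21984 − 226.7/1.59517 = 1991.53 − 142.117 = 1849.41 kPa
ΔP = 1849.41 − 1923.48 = -74.1 kPa

ΔP ≈ -74.1 kPa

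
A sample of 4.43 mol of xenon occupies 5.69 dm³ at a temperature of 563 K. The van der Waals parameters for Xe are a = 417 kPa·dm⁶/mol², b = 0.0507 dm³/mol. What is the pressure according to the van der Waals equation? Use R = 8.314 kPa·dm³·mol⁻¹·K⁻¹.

P = nRT/(V − nb) − a n²/V²
nRT/(V − nb) = (4.43)(8.314)(563)/(5.69 − 4.43×0.0507) = 20736/5.4654 = 3794.0 kPa
a n²/V² = (417)(4.43)²/(5.69)² = 252.77 kPa
P = 3794.0 − 252.77 = 3541 kPa

P ≈ 3541 kPa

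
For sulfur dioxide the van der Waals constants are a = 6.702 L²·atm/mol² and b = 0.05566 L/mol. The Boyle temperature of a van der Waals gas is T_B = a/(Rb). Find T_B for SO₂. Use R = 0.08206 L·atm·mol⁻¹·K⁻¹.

For a van der Waals gas the second virial coefficient B₂ = b − a/(RT) vanishes at T_B = a/(Rb).
T_B = 6.702/(0.08206×0.05566) = 6.702/0.0045675 = 1467 K

T_B ≈ 1467 K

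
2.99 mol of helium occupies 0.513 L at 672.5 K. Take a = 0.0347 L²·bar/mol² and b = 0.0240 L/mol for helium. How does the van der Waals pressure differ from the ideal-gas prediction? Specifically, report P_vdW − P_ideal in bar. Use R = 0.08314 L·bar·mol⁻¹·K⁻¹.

ΔP ≈ 51.82 bar

Ideal: P_ideal = nRT/V = (2.99)(0.08314)(672.5)/0.513 = 325.879 bar
vdW: P = nRT/(V − nb) − a n²/V² = 167.176/0.441240 − 0.310221/0.263169 = 378.878 − 1.17879 = 377.699 bar
ΔP = 377.699 − 325.879 = 51.82 bar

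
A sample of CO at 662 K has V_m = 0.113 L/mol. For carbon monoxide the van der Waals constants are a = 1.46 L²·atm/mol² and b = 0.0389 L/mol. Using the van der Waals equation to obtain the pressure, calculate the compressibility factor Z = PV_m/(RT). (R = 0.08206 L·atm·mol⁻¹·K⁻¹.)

Z ≈ 1.287

P = RT/(V_m − b) − a/V_m² = (0.08206)(662)/(0.113 − 0.0389) − 1.46/(0.113)²
  = 54.324/0.074100 − 114.34 = 733.12 − 114.34 = 618.78 atm
Z = PV_m/(RT) = (618.78)(0.113)/((0.08206)(662)) = 69.922/54.324 = 1.287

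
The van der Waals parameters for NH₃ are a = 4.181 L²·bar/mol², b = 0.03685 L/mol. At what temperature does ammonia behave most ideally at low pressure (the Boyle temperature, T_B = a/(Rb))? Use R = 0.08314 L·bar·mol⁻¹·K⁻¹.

For a van der Waals gas the second virial coefficient B₂ = b − a/(RT) vanishes at T_B = a/(Rb).
T_B = 4.181/(0.08314×0.03685) = 4.181/0.0030637 = 1365 K

T_B ≈ 1365 K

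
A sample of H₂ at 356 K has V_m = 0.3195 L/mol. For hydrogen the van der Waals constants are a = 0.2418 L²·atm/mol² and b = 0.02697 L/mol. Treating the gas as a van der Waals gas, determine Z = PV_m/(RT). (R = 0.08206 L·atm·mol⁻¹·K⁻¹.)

Z ≈ 1.066

P = RT/(V_m − b) − a/V_m² = (0.08206)(356)/(0.3195 − 0.02697) − 0.2418/(0.3195)²
  = 29.213/0.29253 − 2.3687 = 99.863 − 2.3687 = 97.494 atm
Z = PV_m/(RT) = (97.494)(0.3195)/((0.08206)(356)) = 31.149/29.213 = 1.066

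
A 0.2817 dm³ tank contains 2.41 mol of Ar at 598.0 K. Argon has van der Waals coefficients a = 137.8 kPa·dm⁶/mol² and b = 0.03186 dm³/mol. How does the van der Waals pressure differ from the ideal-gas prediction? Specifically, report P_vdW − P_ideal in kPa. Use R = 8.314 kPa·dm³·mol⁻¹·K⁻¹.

Ideal: P_ideal = nRT/V = (2.41)(8.314)(598.0)/0.2817 = 42534.5 kPa
vdW: P = nRT/(V − nb) − a n²/V² = 11982.0/0.204917 − 800.356/0.0793549 = 58472.5 − 10085.8 = 48386.7 kPa
ΔP = 48386.7 − 42534.5 = 5852 kPa

ΔP ≈ 5852 kPa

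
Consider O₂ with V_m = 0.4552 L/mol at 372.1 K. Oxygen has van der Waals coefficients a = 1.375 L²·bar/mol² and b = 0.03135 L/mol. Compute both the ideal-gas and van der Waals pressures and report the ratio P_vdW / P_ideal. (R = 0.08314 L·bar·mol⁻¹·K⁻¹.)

Ideal: P_ideal = RT/V_m = (0.08314)(372.1)/0.4552 = 67.9622 bar
vdW: P = RT/(V_m − b) − a/V_m² = 30.9364/0.423850 − 1.375/0.207207 = 72.9890 − 6.63588 = 66.3531 bar
Ratio = 66.3531/67.9622 = 0.9763

P_vdW / P_ideal ≈ 0.9763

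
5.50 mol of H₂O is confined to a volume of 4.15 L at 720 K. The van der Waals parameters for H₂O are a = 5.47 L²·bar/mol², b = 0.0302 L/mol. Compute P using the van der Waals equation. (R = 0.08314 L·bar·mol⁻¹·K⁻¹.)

P = nRT/(V − nb) − a n²/V²
nRT/(V − nb) = (5.50)(0.08314)(720)/(4.15 − 5.50×0.0302) = 329.23/3.9839 = 82.640 bar
a n²/V² = (5.47)(5.50)²/(4.15)² = 9.6076 bar
P = 82.640 − 9.6076 = 73.03 bar

P ≈ 73.03 bar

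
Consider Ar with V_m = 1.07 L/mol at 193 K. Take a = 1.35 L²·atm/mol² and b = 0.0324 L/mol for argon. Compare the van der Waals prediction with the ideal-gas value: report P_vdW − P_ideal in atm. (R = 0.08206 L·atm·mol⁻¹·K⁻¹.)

ΔP ≈ -0.717 atm

Ideal: P_ideal = RT/V_m = (0.08206)(193)/1.07 = 14.8015 atm
vdW: P = RT/(V_m − b) − a/V_m² = 15.8376/1.03760 − 1.35/1.14490 = 15.2637 − 1.17914 = 14.0846 atm
ΔP = 14.0846 − 14.8015 = -0.717 atm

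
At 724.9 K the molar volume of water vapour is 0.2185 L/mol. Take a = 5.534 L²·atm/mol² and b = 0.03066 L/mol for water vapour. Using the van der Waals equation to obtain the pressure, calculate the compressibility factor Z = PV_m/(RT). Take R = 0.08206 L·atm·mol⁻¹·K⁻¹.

Z ≈ 0.7375

P = RT/(V_m − b) − a/V_m² = (0.08206)(724.9)/(0.2185 − 0.03066) − 5.534/(0.2185)²
  = 59.485/0.18784 − 115.91 = 316.68 − 115.91 = 200.77 atm
Z = PV_m/(RT) = (200.77)(0.2185)/((0.08206)(724.9)) = 43.868/59.485 = 0.7375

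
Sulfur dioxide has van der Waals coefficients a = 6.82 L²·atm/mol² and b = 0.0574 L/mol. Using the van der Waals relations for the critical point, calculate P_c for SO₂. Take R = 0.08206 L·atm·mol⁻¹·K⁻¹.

For a van der Waals gas, P_c = a/(27b²).
P_c = 6.82/(27×(0.0574)²) = 6.82/0.088959 = 76.66 atm

P_c ≈ 76.66 atm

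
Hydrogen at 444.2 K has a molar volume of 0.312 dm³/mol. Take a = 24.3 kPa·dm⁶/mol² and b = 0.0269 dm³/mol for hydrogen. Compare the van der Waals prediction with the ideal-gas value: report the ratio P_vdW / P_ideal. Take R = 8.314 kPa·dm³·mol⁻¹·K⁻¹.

P_vdW / P_ideal ≈ 1.073

Ideal: P_ideal = RT/V_m = (8.314)(444.2)/0.312 = 11836.8 kPa
vdW: P = RT/(V_m − b) − a/V_m² = 3693.08/0.285100 − 24.3/0.0973440 = 12953.6 − 249.630 = 12704.0 kPa
Ratio = 12704.0/11836.8 = 1.073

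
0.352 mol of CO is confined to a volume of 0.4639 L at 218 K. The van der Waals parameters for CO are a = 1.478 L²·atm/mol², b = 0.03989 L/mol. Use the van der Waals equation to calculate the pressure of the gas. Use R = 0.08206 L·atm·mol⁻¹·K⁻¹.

P = nRT/(V − nb) − a n²/V²
nRT/(V − nb) = (0.352)(0.08206)(218)/(0.4639 − 0.352×0.03989) = 6.2970/0.44986 = 13.998 atm
a n²/V² = (1.478)(0.352)²/(0.4639)² = 0.85096 atm
P = 13.998 − 0.85096 = 13.15 atm

P ≈ 13.15 atm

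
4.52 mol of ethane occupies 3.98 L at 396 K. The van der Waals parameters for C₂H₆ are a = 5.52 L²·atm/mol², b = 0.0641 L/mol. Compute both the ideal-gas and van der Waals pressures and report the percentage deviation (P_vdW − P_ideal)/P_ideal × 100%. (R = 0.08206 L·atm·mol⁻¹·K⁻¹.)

Ideal: P_ideal = nRT/V = (4.52)(0.08206)(396)/3.98 = 36.9047 atm
vdW: P = nRT/(V − nb) − a n²/V² = 146.881/3.69027 − 112.776/15.8404 = 39.8022 − 7.11952 = 32.6827 atm
% deviation = (32.6827 − 36.9047)/36.9047 × 100% = -11.44%

-11.44 %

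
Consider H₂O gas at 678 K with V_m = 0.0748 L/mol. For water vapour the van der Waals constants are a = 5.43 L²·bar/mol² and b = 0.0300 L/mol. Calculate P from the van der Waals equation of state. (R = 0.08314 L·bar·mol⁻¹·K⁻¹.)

P ≈ 287.7 bar

P = RT/(V_m − b) − a/V_m²
RT/(V_m − b) = (0.08314)(678)/(0.0748 − 0.0300) = 56.369/0.044800 = 1258.2 bar
a/V_m² = 5.43/(0.0748)² = 970.50 bar
P = 1258.2 − 970.50 = 287.7 bar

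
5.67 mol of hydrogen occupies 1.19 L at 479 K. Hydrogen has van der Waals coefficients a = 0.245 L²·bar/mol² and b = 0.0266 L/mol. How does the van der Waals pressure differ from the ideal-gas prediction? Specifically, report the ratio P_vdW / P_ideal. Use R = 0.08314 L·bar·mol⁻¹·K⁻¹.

Ideal: P_ideal = nRT/V = (5.67)(0.08314)(479)/1.19 = 189.750 bar
vdW: P = nRT/(V − nb) − a n²/V² = 225.802/1.03918 − 7.87648/1.41610 = 217.289 − 5.56209 = 211.727 bar
Ratio = 211.727/189.750 = 1.116

P_vdW / P_ideal ≈ 1.116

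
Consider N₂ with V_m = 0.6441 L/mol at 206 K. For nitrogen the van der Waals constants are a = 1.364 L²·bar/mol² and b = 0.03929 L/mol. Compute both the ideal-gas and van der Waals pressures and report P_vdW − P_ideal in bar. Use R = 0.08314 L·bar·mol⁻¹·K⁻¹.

ΔP ≈ -1.560 bar

Ideal: P_ideal = RT/V_m = (0.08314)(206)/0.6441 = 26.5903 bar
vdW: P = RT/(V_m − b) − a/V_m² = 17.1268/0.604810 − 1.364/0.414865 = 28.3177 − 3.28782 = 25.0299 bar
ΔP = 25.0299 − 26.5903 = -1.560 bar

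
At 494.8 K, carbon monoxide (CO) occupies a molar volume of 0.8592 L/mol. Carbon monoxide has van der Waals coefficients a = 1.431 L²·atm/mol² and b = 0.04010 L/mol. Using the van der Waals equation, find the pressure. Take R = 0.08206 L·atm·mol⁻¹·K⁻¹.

P = RT/(V_m − b) − a/V_m²
RT/(V_m − b) = (0.08206)(494.8)/(0.8592 − 0.04010) = 40.603/0.81910 = 49.570 atm
a/V_m² = 1.431/(0.8592)² = 1.9384 atm
P = 49.570 − 1.9384 = 47.63 atm

P ≈ 47.63 atm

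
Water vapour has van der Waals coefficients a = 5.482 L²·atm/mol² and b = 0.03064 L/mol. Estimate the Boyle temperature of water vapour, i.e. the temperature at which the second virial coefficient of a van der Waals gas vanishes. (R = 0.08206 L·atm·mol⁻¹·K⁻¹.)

For a van der Waals gas the second virial coefficient B₂ = b − a/(RT) vanishes at T_B = a/(Rb).
T_B = 5.482/(0.08206×0.03064) = 5.482/0.0025143 = 2180 K

T_B ≈ 2180 K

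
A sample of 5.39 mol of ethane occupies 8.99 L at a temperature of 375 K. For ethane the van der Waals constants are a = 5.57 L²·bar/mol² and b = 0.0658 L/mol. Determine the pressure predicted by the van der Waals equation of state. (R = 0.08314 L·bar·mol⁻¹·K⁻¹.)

P = nRT/(V − nb) − a n²/V²
nRT/(V − nb) = (5.39)(0.08314)(375)/(8.99 − 5.39×0.0658) = 168.05/8.6353 = 19.461 bar
a n²/V² = (5.57)(5.39)²/(8.99)² = 2.0022 bar
P = 19.461 − 2.0022 = 17.46 bar

P ≈ 17.46 bar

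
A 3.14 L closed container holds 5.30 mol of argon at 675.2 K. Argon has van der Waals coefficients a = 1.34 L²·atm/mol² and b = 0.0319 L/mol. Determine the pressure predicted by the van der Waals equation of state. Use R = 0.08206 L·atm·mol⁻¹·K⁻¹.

P ≈ 95.03 atm

P = nRT/(V − nb) − a n²/V²
nRT/(V − nb) = (5.30)(0.08206)(675.2)/(3.14 − 5.30×0.0319) = 293.66/2.9709 = 98.845 atm
a n²/V² = (1.34)(5.30)²/(3.14)² = 3.8177 atm
P = 98.845 − 3.8177 = 95.03 atm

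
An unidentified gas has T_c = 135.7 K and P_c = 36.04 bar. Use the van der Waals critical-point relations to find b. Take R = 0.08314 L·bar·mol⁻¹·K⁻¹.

From T_c = 8a/(27Rb) and P_c = a/(27b²): b = R T_c/(8 P_c).
b = (0.08314)(135.7)/(8×36.04) = 11.282/288.32 = 0.03913 L/mol

b ≈ 0.03913 L/mol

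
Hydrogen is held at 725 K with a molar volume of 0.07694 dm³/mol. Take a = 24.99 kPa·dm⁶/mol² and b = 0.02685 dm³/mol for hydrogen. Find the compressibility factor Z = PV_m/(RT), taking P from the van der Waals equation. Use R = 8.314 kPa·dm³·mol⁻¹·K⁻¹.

Z ≈ 1.482

P = RT/(V_m − b) − a/V_m² = (8.314)(725)/(0.07694 − 0.02685) − 24.99/(0.07694)²
  = 6027.7/0.050090 − 4221.5 = 120337 − 4221.5 = 116116 kPa
Z = PV_m/(RT) = (116116)(0.07694)/((8.314)(725)) = 8934.0/6027.7 = 1.482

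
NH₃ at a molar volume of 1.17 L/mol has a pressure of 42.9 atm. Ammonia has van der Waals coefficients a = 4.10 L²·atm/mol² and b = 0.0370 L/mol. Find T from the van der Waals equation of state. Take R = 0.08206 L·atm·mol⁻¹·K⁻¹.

T ≈ 633.7 K

T = (P + a/V_m²)(V_m − b)/R
P + a/V_m² = 42.9 + 4.10/(1.17)² = 45.895 atm
V_m − b = 1.17 − 0.0370 = 1.1330 L/mol
T = (45.895)(1.1330)/0.08206 = 633.7 K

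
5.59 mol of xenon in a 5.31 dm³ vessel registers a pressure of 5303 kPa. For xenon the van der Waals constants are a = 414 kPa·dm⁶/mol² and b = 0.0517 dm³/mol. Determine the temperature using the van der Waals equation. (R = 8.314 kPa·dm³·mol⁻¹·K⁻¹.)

T ≈ 622.5 K

T = (P + a n²/V²)(V − nb)/(nR)
P + a n²/V² = 5303 + (414)(5.59)²/(5.31)² = 5761.8 kPa
V − nb = 5.31 − (5.59)(0.0517) = 5.0210 dm³
T = (5761.8)(5.0210)/((5.59)(8.314)) = 622.5 K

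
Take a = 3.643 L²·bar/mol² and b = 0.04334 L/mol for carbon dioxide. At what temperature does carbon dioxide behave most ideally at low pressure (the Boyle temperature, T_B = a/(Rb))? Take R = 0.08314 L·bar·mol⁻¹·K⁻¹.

T_B ≈ 1011 K

For a van der Waals gas the second virial coefficient B₂ = b − a/(RT) vanishes at T_B = a/(Rb).
T_B = 3.643/(0.08314×0.04334) = 3.643/0.0036033 = 1011 K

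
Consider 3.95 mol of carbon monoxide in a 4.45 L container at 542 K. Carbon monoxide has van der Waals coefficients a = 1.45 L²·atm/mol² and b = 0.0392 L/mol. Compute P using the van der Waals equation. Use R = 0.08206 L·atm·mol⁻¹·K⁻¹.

P ≈ 39.76 atm

P = nRT/(V − nb) − a n²/V²
nRT/(V − nb) = (3.95)(0.08206)(542)/(4.45 − 3.95×0.0392) = 175.68/4.2952 = 40.901 atm
a n²/V² = (1.45)(3.95)²/(4.45)² = 1.1425 atm
P = 40.901 − 1.1425 = 39.76 atm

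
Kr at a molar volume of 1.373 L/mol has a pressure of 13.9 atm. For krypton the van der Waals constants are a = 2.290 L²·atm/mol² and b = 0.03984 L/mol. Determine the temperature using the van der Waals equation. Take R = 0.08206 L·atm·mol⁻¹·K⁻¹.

T = (P + a/V_m²)(V_m − b)/R
P + a/V_m² = 13.9 + 2.290/(1.373)² = 15.115 atm
V_m − b = 1.373 − 0.03984 = 1.3332 L/mol
T = (15.115)(1.3332)/0.08206 = 245.6 K

T ≈ 245.6 K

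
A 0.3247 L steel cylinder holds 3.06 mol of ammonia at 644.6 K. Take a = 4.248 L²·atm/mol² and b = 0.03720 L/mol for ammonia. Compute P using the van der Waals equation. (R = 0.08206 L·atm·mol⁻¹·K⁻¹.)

P ≈ 390.3 atm

P = nRT/(V − nb) − a n²/V²
nRT/(V − nb) = (3.06)(0.08206)(644.6)/(0.3247 − 3.06×0.03720) = 161.86/0.21087 = 767.58 atm
a n²/V² = (4.248)(3.06)²/(0.3247)² = 377.28 atm
P = 767.58 − 377.28 = 390.3 atm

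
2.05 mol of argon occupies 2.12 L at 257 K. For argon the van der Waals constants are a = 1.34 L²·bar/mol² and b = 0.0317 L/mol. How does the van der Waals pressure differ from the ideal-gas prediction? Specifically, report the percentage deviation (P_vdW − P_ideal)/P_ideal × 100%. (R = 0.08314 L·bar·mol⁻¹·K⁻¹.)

-2.90 %

Ideal: P_ideal = nRT/V = (2.05)(0.08314)(257)/2.12 = 20.6615 bar
vdW: P = nRT/(V − nb) − a n²/V² = 43.8023/2.05502 − 5.63135/4.49440 = 21.3148 − 1.25297 = 20.0618 bar
% deviation = (20.0618 − 20.6615)/20.6615 × 100% = -2.90%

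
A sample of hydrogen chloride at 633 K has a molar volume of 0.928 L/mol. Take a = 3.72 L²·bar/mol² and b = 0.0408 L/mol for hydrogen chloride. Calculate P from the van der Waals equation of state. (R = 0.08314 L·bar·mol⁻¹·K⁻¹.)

P ≈ 55.00 bar

P = RT/(V_m − b) − a/V_m²
RT/(V_m − b) = (0.08314)(633)/(0.928 − 0.0408) = 52.628/0.88720 = 59.319 bar
a/V_m² = 3.72/(0.928)² = 4.3196 bar
P = 59.319 − 4.3196 = 55.00 bar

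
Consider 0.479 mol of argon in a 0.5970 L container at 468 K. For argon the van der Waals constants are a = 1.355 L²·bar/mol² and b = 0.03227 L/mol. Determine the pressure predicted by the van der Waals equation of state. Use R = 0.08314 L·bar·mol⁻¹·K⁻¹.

P = nRT/(V − nb) − a n²/V²
nRT/(V − nb) = (0.479)(0.08314)(468)/(0.5970 − 0.479×0.03227) = 18.638/0.58154 = 32.049 bar
a n²/V² = (1.355)(0.479)²/(0.5970)² = 0.87229 bar
P = 32.049 − 0.87229 = 31.18 bar

P ≈ 31.18 bar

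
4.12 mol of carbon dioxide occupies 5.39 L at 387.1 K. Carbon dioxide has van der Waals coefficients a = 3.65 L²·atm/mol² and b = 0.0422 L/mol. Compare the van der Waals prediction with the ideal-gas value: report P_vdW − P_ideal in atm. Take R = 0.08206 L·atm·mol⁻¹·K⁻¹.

ΔP ≈ -1.323 atm

Ideal: P_ideal = nRT/V = (4.12)(0.08206)(387.1)/5.39 = 24.2808 atm
vdW: P = nRT/(V − nb) − a n²/V² = 130.874/5.21614 − 61.9566/29.0521 = 25.0902 − 2.13260 = 22.9576 atm
ΔP = 22.9576 − 24.2808 = -1.323 atm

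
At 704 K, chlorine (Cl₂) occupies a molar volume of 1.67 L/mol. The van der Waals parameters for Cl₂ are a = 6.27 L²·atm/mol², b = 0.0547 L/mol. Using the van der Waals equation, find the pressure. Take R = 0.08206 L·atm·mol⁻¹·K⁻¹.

P ≈ 33.52 atm

P = RT/(V_m − b) − a/V_m²
RT/(V_m − b) = (0.08206)(704)/(1.67 − 0.0547) = 57.770/1.6153 = 35.764 atm
a/V_m² = 6.27/(1.67)² = 2.2482 atm
P = 35.764 − 2.2482 = 33.52 atm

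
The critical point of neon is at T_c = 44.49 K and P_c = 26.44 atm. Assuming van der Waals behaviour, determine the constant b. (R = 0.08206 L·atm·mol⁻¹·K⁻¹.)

From T_c = 8a/(27Rb) and P_c = a/(27b²): b = R T_c/(8 P_c).
b = (0.08206)(44.49)/(8×26.44) = 3.6508/211.52 = 0.01726 L/mol

b ≈ 0.01726 L/mol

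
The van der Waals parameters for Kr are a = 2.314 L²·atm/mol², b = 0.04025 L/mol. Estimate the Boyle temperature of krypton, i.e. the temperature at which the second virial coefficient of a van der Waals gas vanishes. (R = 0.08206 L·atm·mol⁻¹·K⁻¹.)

For a van der Waals gas the second virial coefficient B₂ = b − a/(RT) vanishes at T_B = a/(Rb).
T_B = 2.314/(0.08206×0.04025) = 2.314/0.0033029 = 700.6 K

T_B ≈ 700.6 K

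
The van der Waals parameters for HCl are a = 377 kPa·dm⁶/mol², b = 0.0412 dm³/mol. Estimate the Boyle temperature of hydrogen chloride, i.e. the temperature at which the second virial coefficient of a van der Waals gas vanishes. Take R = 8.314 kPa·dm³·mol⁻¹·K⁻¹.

For a van der Waals gas the second virial coefficient B₂ = b − a/(RT) vanishes at T_B = a/(Rb).
T_B = 377/(8.314×0.0412) = 377/0.34254 = 1101 K

T_B ≈ 1101 K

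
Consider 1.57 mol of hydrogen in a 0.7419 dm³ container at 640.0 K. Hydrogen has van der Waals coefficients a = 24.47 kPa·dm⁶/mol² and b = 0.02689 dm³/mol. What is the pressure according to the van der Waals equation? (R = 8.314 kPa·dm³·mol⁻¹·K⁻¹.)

P ≈ 11830 kPa

P = nRT/(V − nb) − a n²/V²
nRT/(V − nb) = (1.57)(8.314)(640.0)/(0.7419 − 1.57×0.02689) = 8353.9/0.69968 = 11940 kPa
a n²/V² = (24.47)(1.57)²/(0.7419)² = 109.58 kPa
P = 11940 − 109.58 = 11830 kPa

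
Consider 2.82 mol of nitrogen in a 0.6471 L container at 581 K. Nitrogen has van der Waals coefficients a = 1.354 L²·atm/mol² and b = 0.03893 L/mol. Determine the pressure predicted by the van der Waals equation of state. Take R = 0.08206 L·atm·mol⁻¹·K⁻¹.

P ≈ 224.5 atm

P = nRT/(V − nb) − a n²/V²
nRT/(V − nb) = (2.82)(0.08206)(581)/(0.6471 − 2.82×0.03893) = 134.45/0.53732 = 250.22 atm
a n²/V² = (1.354)(2.82)²/(0.6471)² = 25.714 atm
P = 250.22 − 25.714 = 224.5 atm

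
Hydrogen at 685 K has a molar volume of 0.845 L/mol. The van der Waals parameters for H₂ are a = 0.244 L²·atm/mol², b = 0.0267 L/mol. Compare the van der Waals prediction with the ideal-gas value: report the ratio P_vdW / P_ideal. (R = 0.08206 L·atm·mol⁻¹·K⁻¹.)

Ideal: P_ideal = RT/V_m = (0.08206)(685)/0.845 = 66.5220 atm
vdW: P = RT/(V_m − b) − a/V_m² = 56.2111/0.818300 − 0.244/0.714025 = 68.6925 − 0.341725 = 68.3508 atm
Ratio = 68.3508/66.5220 = 1.027

P_vdW / P_ideal ≈ 1.027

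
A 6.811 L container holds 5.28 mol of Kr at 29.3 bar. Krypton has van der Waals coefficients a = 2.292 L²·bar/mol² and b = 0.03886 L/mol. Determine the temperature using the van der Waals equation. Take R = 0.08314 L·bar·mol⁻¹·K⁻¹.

T = (P + a n²/V²)(V − nb)/(nR)
P + a n²/V² = 29.3 + (2.292)(5.28)²/(6.811)² = 30.677 bar
V − nb = 6.811 − (5.28)(0.03886) = 6.6058 L
T = (30.677)(6.6058)/((5.28)(0.08314)) = 461.6 K

T ≈ 461.6 K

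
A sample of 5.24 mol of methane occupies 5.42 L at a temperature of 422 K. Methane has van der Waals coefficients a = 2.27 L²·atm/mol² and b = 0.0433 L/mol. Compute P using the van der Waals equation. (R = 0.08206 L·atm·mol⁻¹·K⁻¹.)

P = nRT/(V − nb) − a n²/V²
nRT/(V − nb) = (5.24)(0.08206)(422)/(5.42 − 5.24×0.0433) = 181.46/5.1931 = 34.943 atm
a n²/V² = (2.27)(5.24)²/(5.42)² = 2.1217 atm
P = 34.943 − 2.1217 = 32.82 atm

P ≈ 32.82 atm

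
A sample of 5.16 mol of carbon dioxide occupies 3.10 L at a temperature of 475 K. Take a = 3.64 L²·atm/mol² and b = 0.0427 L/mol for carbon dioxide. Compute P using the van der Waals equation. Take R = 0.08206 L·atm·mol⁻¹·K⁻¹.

P ≈ 59.76 atm

P = nRT/(V − nb) − a n²/V²
nRT/(V − nb) = (5.16)(0.08206)(475)/(3.10 − 5.16×0.0427) = 201.13/2.8797 = 69.844 atm
a n²/V² = (3.64)(5.16)²/(3.10)² = 10.085 atm
P = 69.844 − 10.085 = 59.76 atm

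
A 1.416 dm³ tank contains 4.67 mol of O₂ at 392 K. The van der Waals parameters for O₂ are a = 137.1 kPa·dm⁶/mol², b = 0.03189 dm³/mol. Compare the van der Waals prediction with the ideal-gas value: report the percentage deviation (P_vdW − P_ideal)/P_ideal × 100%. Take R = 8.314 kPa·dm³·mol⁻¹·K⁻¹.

Ideal: P_ideal = nRT/V = (4.67)(8.314)(392)/1.416 = 10748.5 kPa
vdW: P = nRT/(V − nb) − a n²/V² = 15219.9/1.26707 − 2990.00/2.00506 = 12011.9 − 1491.23 = 10520.7 kPa
% deviation = (10520.7 − 10748.5)/10748.5 × 100% = -2.12%

-2.12 %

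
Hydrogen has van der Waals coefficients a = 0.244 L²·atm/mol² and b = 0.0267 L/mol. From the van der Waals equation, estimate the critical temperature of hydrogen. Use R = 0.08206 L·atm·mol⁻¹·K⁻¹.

T_c ≈ 33.00 K

For a van der Waals gas, T_c = 8a/(27Rb).
T_c = 8×0.244/(27×0.08206×0.0267) = 1.9520/0.059157 = 33.00 K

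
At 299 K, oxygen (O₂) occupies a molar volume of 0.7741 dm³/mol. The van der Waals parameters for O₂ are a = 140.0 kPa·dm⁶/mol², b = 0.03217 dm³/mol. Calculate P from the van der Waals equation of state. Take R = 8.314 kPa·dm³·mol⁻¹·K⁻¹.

P = RT/(V_m − b) − a/V_m²
RT/(V_m − b) = (8.314)(299)/(0.7741 − 0.03217) = 2485.9/0.74193 = 3350.6 kPa
a/V_m² = 140.0/(0.7741)² = 233.63 kPa
P = 3350.6 − 233.63 = 3117 kPa

P ≈ 3117 kPa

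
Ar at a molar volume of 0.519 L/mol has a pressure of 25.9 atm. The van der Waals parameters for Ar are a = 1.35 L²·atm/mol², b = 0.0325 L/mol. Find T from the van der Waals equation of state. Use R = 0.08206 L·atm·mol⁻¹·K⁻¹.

T ≈ 183.3 K

T = (P + a/V_m²)(V_m − b)/R
P + a/V_m² = 25.9 + 1.35/(0.519)² = 30.912 atm
V_m − b = 0.519 − 0.0325 = 0.48650 L/mol
T = (30.912)(0.48650)/0.08206 = 183.3 K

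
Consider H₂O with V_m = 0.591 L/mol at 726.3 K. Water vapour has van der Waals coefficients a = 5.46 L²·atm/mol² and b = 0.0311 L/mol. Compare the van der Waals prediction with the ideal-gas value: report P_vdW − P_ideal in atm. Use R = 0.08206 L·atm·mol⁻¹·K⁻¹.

ΔP ≈ -10.03 atm

Ideal: P_ideal = RT/V_m = (0.08206)(726.3)/0.591 = 100.846 atm
vdW: P = RT/(V_m − b) − a/V_m² = 59.6002/0.559900 − 5.46/0.349281 = 106.448 − 15.6321 = 90.816 atm
ΔP = 90.816 − 100.846 = -10.03 atm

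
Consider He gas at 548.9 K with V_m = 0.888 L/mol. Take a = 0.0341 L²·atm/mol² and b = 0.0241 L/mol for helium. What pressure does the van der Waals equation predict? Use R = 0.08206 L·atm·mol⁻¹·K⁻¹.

P ≈ 52.10 atm

P = RT/(V_m − b) − a/V_m²
RT/(V_m − b) = (0.08206)(548.9)/(0.888 − 0.0241) = 45.043/0.86390 = 52.139 atm
a/V_m² = 0.0341/(0.888)² = 0.043244 atm
P = 52.139 − 0.043244 = 52.10 atm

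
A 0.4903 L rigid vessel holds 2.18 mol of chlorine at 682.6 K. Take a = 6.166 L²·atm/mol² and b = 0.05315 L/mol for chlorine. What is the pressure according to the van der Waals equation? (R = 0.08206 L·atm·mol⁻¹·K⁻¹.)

P ≈ 204.2 atm

P = nRT/(V − nb) − a n²/V²
nRT/(V − nb) = (2.18)(0.08206)(682.6)/(0.4903 − 2.18×0.05315) = 122.11/0.37443 = 326.12 atm
a n²/V² = (6.166)(2.18)²/(0.4903)² = 121.90 atm
P = 326.12 − 121.90 = 204.2 atm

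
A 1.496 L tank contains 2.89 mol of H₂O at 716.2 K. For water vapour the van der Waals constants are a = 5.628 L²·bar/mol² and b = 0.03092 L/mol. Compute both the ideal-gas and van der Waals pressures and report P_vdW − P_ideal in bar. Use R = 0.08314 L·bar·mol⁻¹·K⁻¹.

Ideal: P_ideal = nRT/V = (2.89)(0.08314)(716.2)/1.496 = 115.030 bar
vdW: P = nRT/(V − nb) − a n²/V² = 172.085/1.40664 − 47.0056/2.23802 = 122.338 − 21.0032 = 101.335 bar
ΔP = 101.335 − 115.030 = -13.70 bar

ΔP ≈ -13.70 bar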